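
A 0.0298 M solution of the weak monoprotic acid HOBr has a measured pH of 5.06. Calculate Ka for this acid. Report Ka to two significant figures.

[H+] = 10^(-5.06) = 8.71 × 10^-6 M
At equilibrium [HA] = 0.0298 − 8.71 × 10^-6 = 2.98 × 10^-2 M
Ka = [H+][A-]/[HA] = (8.71 × 10^-6)² / 2.98 × 10^-2 = 2.5 × 10^-9

Ka = 2.5 × 10^-9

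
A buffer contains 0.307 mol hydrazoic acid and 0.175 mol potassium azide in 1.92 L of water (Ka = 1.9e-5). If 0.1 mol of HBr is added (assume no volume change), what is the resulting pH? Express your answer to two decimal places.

pH = 3.99

After neutralization: n(HN3) = 0.407 mol, n(N3-) = 0.075 mol.
pKa = −log(1.9 × 10^-5) = 4.721
Henderson–Hasselbalch with mole ratio 0.075/0.407: pH = 4.721 + (-0.735)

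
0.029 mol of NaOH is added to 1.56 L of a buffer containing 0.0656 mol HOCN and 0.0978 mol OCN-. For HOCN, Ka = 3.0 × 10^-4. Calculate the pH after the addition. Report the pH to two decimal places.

pH = 4.06

After neutralization: n(HOCN) = 0.0366 mol, n(OCN-) = 0.127 mol.
pKa = −log(3.0 × 10^-4) = 3.523
Henderson–Hasselbalch with mole ratio 0.127/0.0366: pH = 3.523 + (+0.540)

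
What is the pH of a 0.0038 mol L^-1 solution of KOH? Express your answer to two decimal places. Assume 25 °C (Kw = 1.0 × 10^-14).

pH = 11.58

KOH is a strong base; [OH-] = 0.0038 M.
pOH = -log(0.0038) = 2.42
pH = 14.00 - 2.42 = 11.58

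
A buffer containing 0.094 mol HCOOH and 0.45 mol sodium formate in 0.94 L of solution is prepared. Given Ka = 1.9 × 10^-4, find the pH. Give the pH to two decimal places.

pH = 4.40

pKa = −log(1.9 × 10^-4) = 3.721
Using pH = pKa + log([base]/[acid]) with [base]/[acid] = 0.45/0.094:
pH = 3.721 + (+0.680) = 4.40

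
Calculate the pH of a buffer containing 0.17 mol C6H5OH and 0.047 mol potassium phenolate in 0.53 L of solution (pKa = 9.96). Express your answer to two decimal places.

Using pH = pKa + log([base]/[acid]) with [base]/[acid] = 0.047/0.17:
pH = 9.96 + (-0.558) = 9.40

pH = 9.40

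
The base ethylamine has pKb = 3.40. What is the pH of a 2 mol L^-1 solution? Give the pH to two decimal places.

pH = 12.45

C2H5NH2 + H2O ⇌ C2H5NH3+ + OH-
Kb = 10^(−3.40) = 3.98 × 10^-4
Kb = [OH-]²/(2 − [OH-]) = 3.98 × 10^-4
Neglecting [OH-] in the denominator: [OH-] = √(3.98 × 10^-4 × 2) = 2.82 × 10^-2 M
pOH = 1.55, so pH = 14.00 − pOH = 12.45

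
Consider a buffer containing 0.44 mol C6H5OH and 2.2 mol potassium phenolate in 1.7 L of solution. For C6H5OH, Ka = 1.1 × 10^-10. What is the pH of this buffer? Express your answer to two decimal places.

pH = 10.66

pKa = −log(1.1 × 10^-10) = 9.959
Henderson–Hasselbalch: pH = pKa + log([C6H5O-]/[C6H5OH]) = 9.959 + log(2.2/0.44)
pH = 9.959 + (+0.699) = 10.66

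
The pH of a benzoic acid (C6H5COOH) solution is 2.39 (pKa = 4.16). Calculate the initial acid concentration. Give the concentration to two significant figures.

[H+] = 10^(-2.39) = 4.07 × 10^-3 M = x
Ka = 10^(−4.16) = 6.92 × 10^-5
Ka = x²/(C₀ − x) ⇒ C₀ = x + x²/Ka
C₀ = 4.07 × 10^-3 + (4.07 × 10^-3)²/(6.92 × 10^-5) = 2.43 × 10^-1 M

C₀ = 2.4 × 10^-1 M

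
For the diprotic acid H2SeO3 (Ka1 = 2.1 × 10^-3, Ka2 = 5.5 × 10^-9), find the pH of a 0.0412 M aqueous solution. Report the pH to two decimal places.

Ka1 ≫ Ka2, so treat the first dissociation as the only significant source of H+.
Ka1 = x²/(0.0412 − x) = 2.1 × 10^-3
Solving the quadratic: x = (−Ka1 + √(Ka1² + 4·Ka1·C₀))/2 = 8.31 × 10^-3 M
pH = −log(8.31 × 10^-3) = 2.08

pH = 2.08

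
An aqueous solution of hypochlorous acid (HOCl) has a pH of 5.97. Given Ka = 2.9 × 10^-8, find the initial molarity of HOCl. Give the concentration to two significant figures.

[H+] = 10^(-5.97) = 1.07 × 10^-6 M = x
Ka = x²/(C₀ − x) ⇒ C₀ = x + x²/Ka
C₀ = 1.07 × 10^-6 + (1.07 × 10^-6)²/(2.9 × 10^-8) = 4.05 × 10^-5 M

C₀ = 4.1 × 10^-5 M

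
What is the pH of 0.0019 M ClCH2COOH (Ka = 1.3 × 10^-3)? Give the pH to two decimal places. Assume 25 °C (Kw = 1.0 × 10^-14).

ClCH2COOH ⇌ ClCH2COO- + H+
Ka = [H+]²/(0.0019 − [H+]) = 1.3 × 10^-3
The 5% rule fails; solving [H+]² + Ka·[H+] − Ka·C₀ = 0 exactly:
[H+] = (−Ka + √(Ka² + 4·Ka·C₀))/2 = 1.05 × 10^-3 M
pH = −log(1.05 × 10^-3) = 2.98

pH = 2.98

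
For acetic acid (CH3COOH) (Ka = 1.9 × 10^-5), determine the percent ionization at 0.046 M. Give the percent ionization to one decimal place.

CH3COOH ⇌ CH3COO- + H+; let x = [H+] at equilibrium.
x ≈ √(Ka·C₀) = √(1.9 × 10^-5 × 0.046) = 9.35 × 10^-4 M
Fraction ionized = 9.35 × 10^-4 / 0.046 = 0.0203 → 2.0%

2.0%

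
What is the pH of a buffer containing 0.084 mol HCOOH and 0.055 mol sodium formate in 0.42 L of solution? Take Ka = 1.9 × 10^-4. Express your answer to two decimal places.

pH = 3.54

pKa = −log(1.9 × 10^-4) = 3.721
Using pH = pKa + log([base]/[acid]) with [base]/[acid] = 0.055/0.084:
pH = 3.721 + (-0.184) = 3.54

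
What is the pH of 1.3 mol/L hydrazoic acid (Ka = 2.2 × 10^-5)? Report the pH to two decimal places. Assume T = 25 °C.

HN3 ⇌ N3- + H+
Ka = [H+]²/(1.3 − [H+]) = 2.2 × 10^-5
Assume [H+] ≪ 1.3: [H+] ≈ √(2.2 × 10^-5 × 1.3) = 5.35 × 10^-3 M
pH = −log[H+] = −log(5.35 × 10^-3) = 2.27

pH = 2.27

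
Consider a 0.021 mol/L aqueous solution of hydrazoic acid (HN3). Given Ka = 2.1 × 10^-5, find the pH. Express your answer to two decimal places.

HN3 ⇌ N3- + H+
From the ICE table, Ka = x²/(0.021 − x) = 2.1 × 10^-5.
Assume x ≪ 0.021: x ≈ √(2.1 × 10^-5 × 0.021) = 6.64 × 10^-4 M
Check: 3.2% ionized — well under 5%, approximation valid.
pH = −log[H+] = −log(6.64 × 10^-4) = 3.18

pH = 3.18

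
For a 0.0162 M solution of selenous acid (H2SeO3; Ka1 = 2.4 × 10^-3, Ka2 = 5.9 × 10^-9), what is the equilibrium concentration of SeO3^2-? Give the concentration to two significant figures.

First ionization gives [H+] ≈ [HSeO3-] = 5.15 × 10^-3 M.
Second step: Ka2 = [H+][SeO3^2-]/[HSeO3-] ≈ [SeO3^2-] (since [H+] ≈ [HSeO3-]).
So [SeO3^2-] ≈ Ka2.

5.9 × 10^-9 M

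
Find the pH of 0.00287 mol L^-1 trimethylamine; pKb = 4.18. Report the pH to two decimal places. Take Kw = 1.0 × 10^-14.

pH = 10.61

(CH3)3N + H2O ⇌ (CH3)3NH+ + OH-
Kb = 10^(−4.18) = 6.61 × 10^-5
From the ICE table, Kb = x²/(0.00287 − x) = 6.61 × 10^-5.
The 5% rule fails; solving x² + Kb·x − Kb·C₀ = 0 exactly:
x = (−Kb + √(Kb² + 4·Kb·C₀))/2 = 4.04 × 10^-4 M
pOH = 3.39, so pH = 14.00 − pOH = 10.61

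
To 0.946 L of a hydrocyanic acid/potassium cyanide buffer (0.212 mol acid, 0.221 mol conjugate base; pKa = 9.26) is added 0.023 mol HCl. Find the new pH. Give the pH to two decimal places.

pH = 9.19

After neutralization: n(HCN) = 0.235 mol, n(CN-) = 0.198 mol.
pH = pKa + log([A⁻]/[HA]) = 9.26 + log(0.198/0.235) = 9.26 -0.074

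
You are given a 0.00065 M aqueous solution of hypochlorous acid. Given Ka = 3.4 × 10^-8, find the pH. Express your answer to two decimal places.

HOCl ⇌ OCl- + H+
Ka = [H+]²/(0.00065 − [H+]) = 3.4 × 10^-8
Since Ka ≪ C₀, [H+] ≈ √(Ka·C₀) = 4.70 × 10^-6 M.
([H+]/C₀ = 0.72% < 5%, so the approximation holds.)
pH = −log(4.70 × 10^-6) = 5.33

pH = 5.33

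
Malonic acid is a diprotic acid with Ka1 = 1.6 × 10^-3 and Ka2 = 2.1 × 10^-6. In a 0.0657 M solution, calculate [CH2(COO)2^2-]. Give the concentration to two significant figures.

First ionization gives [H+] ≈ [CH2(COOH)COO-] = 9.48 × 10^-3 M.
Second step: Ka2 = [H+][CH2(COO)2^2-]/[CH2(COOH)COO-] ≈ [CH2(COO)2^2-] (since [H+] ≈ [CH2(COOH)COO-]).
So [CH2(COO)2^2-] ≈ Ka2.

2.1 × 10^-6 M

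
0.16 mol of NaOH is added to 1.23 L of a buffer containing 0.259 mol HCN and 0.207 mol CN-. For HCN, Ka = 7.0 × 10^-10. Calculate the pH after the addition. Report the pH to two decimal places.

pH = 9.72

After neutralization: n(HCN) = 0.099 mol, n(CN-) = 0.367 mol.
pKa = −log(7.0 × 10^-10) = 9.155
pH = pKa + log(n_CN-/n_HCN) = 9.155 + log(0.367/0.099) = 9.155 + (+0.569)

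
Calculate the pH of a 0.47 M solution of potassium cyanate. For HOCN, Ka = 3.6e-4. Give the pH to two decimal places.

OCN- is the conjugate base of the weak acid HOCN.
Kb = Kw/Ka = 1.0×10^-14 / 3.6 × 10^-4 = 2.78 × 10^-11
From the ICE table, Kb = [OH-]²/(0.47 − [OH-]) = 2.78 × 10^-11.
Assume [OH-] ≪ 0.47: [OH-] ≈ √(2.78 × 10^-11 × 0.47) = 3.61 × 10^-6 M
Check: 0.00077% ionized — well under 5%, approximation valid.
pOH = −log(3.61 × 10^-6) = 5.44; pH = 14.00 − 5.44 = 8.56

pH = 8.56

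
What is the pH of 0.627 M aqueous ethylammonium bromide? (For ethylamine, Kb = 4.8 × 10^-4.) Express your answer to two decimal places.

pH = 5.44

C2H5NH3+ is the conjugate acid of the weak base C2H5NH2.
Ka = Kw/Kb = 1.0×10^-14 / 4.8 × 10^-4 = 2.08 × 10^-11
Let x = [H+] at equilibrium. Ka = x²/(0.627 − x).
Since Ka ≪ C₀, x ≈ √(Ka·C₀) = 3.61 × 10^-6 M.
(x/C₀ = 0.00058% < 5%, so the approximation holds.)
pH = −log[H+] = −log(3.61 × 10^-6) = 5.44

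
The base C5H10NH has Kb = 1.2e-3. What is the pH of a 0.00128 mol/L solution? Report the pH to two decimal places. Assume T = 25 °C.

pH = 10.89

C5H10NH + H2O ⇌ C5H10NH2+ + OH-
Let x = [OH-] at equilibrium. Kb = x²/(0.00128 − x).
The 5% rule fails; solving x² + Kb·x − Kb·C₀ = 0 exactly:
x = (−Kb + √(Kb² + 4·Kb·C₀))/2 = 7.77 × 10^-4 M
pOH = 3.11, so pH = 14.00 − pOH = 10.89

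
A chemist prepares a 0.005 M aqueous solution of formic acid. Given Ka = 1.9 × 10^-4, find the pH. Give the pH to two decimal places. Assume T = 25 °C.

HCOOH ⇌ HCOO- + H+
From the ICE table, Ka = x²/(0.005 − x) = 1.9 × 10^-4.
Here C₀/Ka ≈ 26.3, so the small-x approximation fails. Use the quadratic:
x = (−Ka + √(Ka² + 4·Ka·C₀))/2 = 8.84 × 10^-4 M
pH = −log(8.84 × 10^-4) = 3.05

pH = 3.05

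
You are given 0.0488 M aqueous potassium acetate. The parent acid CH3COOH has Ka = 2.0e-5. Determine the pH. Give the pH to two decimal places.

CH3COO- is the conjugate base of the weak acid CH3COOH.
Kb = Kw/Ka = 1.0×10^-14 / 2.0 × 10^-5 = 5.00 × 10^-10
Kb = x²/(0.0488 − x) = 5.00 × 10^-10
Since Kb ≪ C₀, x ≈ √(Kb·C₀) = 4.94 × 10^-6 M.
(x/C₀ = 0.01% < 5%, so the approximation holds.)
pOH = 5.31, so pH = 14.00 − pOH = 8.69

pH = 8.69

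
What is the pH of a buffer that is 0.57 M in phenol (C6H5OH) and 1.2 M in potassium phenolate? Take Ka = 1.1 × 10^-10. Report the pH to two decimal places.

pKa = −log(1.1 × 10^-10) = 9.959
Henderson–Hasselbalch: pH = pKa + log([C6H5O-]/[C6H5OH]) = 9.959 + log(1.2/0.57)
pH = 9.959 + (+0.323) = 10.28

pH = 10.28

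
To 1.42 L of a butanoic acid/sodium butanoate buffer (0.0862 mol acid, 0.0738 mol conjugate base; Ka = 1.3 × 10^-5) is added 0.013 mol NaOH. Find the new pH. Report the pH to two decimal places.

pH = 4.96

OH- converts CH3(CH2)2COOH to CH3(CH2)2COO-: CH3(CH2)2COOH → 0.0732 mol, CH3(CH2)2COO- → 0.0868 mol.
pKa = −log(1.3 × 10^-5) = 4.886
pH = pKa + log(n_CH3(CH2)2COO-/n_CH3(CH2)2COOH) = 4.886 + log(0.0868/0.0732) = 4.886 + (+0.074)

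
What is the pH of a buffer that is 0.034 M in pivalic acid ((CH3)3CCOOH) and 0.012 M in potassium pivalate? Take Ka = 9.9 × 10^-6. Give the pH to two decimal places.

pKa = −log(9.9 × 10^-6) = 5.004
pH = pKa + log([A⁻]/[HA]) = 5.004 + log(0.012/0.034)
pH = 5.004 + (-0.452) = 4.55

pH = 4.55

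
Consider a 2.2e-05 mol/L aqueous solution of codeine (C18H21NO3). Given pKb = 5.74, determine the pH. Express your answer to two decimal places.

C18H21NO3 + H2O ⇌ C18H22NO3+ + OH-
Kb = 10^(−5.74) = 1.82 × 10^-6
Let x = [OH-] at equilibrium. Kb = x²/(2.2e-05 − x).
The 5% rule fails; solving x² + Kb·x − Kb·C₀ = 0 exactly:
x = (−Kb + √(Kb² + 4·Kb·C₀))/2 = 5.48 × 10^-6 M
pOH = 5.26, so pH = 14.00 − pOH = 8.74

pH = 8.74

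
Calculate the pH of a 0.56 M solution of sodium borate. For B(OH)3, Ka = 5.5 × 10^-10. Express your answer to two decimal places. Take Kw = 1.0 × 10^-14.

pH = 11.50

B(OH)4- is the conjugate base of the weak acid B(OH)3.
Kb = Kw/Ka = 1.0×10^-14 / 5.5 × 10^-10 = 1.82 × 10^-5
From the ICE table, Kb = [OH-]²/(0.56 − [OH-]) = 1.82 × 10^-5.
Since Kb ≪ C₀, [OH-] ≈ √(Kb·C₀) = 3.19 × 10^-3 M.
pOH = 2.50, so pH = 14.00 − pOH = 11.50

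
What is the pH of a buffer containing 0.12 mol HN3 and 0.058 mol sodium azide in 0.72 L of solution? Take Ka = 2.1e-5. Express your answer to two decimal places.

pH = 4.36

pKa = −log(2.1 × 10^-5) = 4.678
Henderson–Hasselbalch: pH = pKa + log([N3-]/[HN3]) = 4.678 + log(0.058/0.12)
pH = 4.678 + (-0.316) = 4.36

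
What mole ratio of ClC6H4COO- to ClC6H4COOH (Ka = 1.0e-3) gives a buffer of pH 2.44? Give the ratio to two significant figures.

pKa = -log(1.0 × 10^-3) = 3.000
pH = pKa + log(r) ⇒ log(r) = 2.44 − 3.000 = -0.560
r = [ClC6H4COO-]/[ClC6H4COOH] = 10^(-0.560) = 0.275

ratio = 0.28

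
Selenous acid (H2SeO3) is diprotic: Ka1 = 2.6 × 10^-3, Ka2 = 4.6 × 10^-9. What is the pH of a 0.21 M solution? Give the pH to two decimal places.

Since Ka1 ≫ Ka2, the first ionization dominates [H+].
Ka1 = x²/(0.21 − x) = 2.6 × 10^-3
Solving the quadratic: x = (−Ka1 + √(Ka1² + 4·Ka1·C₀))/2 = 2.21 × 10^-2 M
pH = −log(2.21 × 10^-2) = 1.66

pH = 1.66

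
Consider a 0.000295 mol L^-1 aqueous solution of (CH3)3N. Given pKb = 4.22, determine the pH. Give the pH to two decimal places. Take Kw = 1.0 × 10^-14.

(CH3)3N + H2O ⇌ (CH3)3NH+ + OH-
Kb = 10^(−4.22) = 6.03 × 10^-5
Kb = x²/(0.000295 − x) = 6.03 × 10^-5
The 5% rule fails; solving x² + Kb·x − Kb·C₀ = 0 exactly:
x = [−6.03e-05 + √(6.03e-05² + 7.12e-08)]/2 = 1.07 × 10^-4 M
pOH = 3.97, so pH = 14.00 − pOH = 10.03

pH = 10.03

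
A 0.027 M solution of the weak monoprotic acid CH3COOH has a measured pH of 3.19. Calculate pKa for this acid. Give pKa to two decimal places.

[H+] = 10^(-3.19) = 6.46 × 10^-4 M
At equilibrium [HA] = 0.027 − 6.46 × 10^-4 = 2.64 × 10^-2 M
Ka = [H+][A-]/[HA] = (6.46 × 10^-4)² / 2.64 × 10^-2 = 1.58 × 10^-5
pKa = -log(1.58 × 10^-5) = 4.80

pKa = 4.80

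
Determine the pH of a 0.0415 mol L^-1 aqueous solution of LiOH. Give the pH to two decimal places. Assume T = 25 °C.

LiOH is a strong base; [OH-] = 0.0415 M.
pOH = -log(0.0415) = 1.38
pH = 14.00 - 1.38 = 12.62

pH = 12.62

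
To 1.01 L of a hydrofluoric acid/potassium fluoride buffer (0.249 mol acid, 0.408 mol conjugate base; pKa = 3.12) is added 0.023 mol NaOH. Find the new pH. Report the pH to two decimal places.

pH = 3.40

After neutralization: n(HF) = 0.226 mol, n(F-) = 0.431 mol.
Henderson–Hasselbalch with mole ratio 0.431/0.226: pH = 3.12 + (+0.280)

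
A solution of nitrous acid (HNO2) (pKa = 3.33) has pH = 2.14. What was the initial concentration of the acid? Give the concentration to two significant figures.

[H+] = 10^(-2.14) = 7.24 × 10^-3 M = x
Ka = 10^(−3.33) = 4.68 × 10^-4
Ka = x²/(C₀ − x) ⇒ C₀ = x + x²/Ka
C₀ = 7.24 × 10^-3 + (7.24 × 10^-3)²/(4.68 × 10^-4) = 1.19 × 10^-1 M

C₀ = 1.2 × 10^-1 M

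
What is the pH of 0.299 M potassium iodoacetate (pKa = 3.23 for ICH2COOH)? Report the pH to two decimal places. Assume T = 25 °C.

pH = 8.35

ICH2COO- is the conjugate base of the weak acid ICH2COOH.
Ka = 10^(−3.23) = 5.89 × 10^-4
Kb = Kw/Ka = 1.0×10^-14 / 5.89 × 10^-4 = 1.70 × 10^-11
From the ICE table, Kb = [OH-]²/(0.299 − [OH-]) = 1.70 × 10^-11.
Since Kb ≪ C₀, [OH-] ≈ √(Kb·C₀) = 2.25 × 10^-6 M.
Check: 0.00075% ionized — well under 5%, approximation valid.
pOH = −log(2.25 × 10^-6) = 5.65; pH = 14.00 − 5.65 = 8.35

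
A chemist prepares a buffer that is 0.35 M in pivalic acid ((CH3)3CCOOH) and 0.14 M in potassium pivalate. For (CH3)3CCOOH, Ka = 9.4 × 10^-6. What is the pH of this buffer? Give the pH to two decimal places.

pKa = −log(9.4 × 10^-6) = 5.027
Using pH = pKa + log([base]/[acid]) with [base]/[acid] = 0.14/0.35:
pH = 5.027 + (-0.398) = 4.63

pH = 4.63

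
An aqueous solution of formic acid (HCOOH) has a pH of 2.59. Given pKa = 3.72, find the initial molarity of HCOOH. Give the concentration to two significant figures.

[H+] = 10^(-2.59) = 2.57 × 10^-3 M = x
Ka = 10^(−3.72) = 1.91 × 10^-4
Ka = x²/(C₀ − x) ⇒ C₀ = x + x²/Ka
C₀ = 2.57 × 10^-3 + (2.57 × 10^-3)²/(1.91 × 10^-4) = 3.72 × 10^-2 M

C₀ = 3.7 × 10^-2 M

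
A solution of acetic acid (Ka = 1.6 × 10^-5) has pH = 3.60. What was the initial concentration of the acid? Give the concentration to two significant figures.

[H+] = 10^(-3.60) = 2.51 × 10^-4 M = x
Ka = x²/(C₀ − x) ⇒ C₀ = x + x²/Ka
C₀ = 2.51 × 10^-4 + (2.51 × 10^-4)²/(1.6 × 10^-5) = 4.19 × 10^-3 M

C₀ = 4.2 × 10^-3 M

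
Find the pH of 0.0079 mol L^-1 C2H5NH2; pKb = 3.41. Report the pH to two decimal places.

pH = 11.20

C2H5NH2 + H2O ⇌ C2H5NH3+ + OH-
Kb = 10^(−3.41) = 3.89 × 10^-4
Let x = [OH-] at equilibrium. Kb = x²/(0.0079 − x).
The 5% rule fails; solving x² + Kb·x − Kb·C₀ = 0 exactly:
x = (−Kb + √(Kb² + 4·Kb·C₀))/2 = 1.57 × 10^-3 M
pOH = 2.80, so pH = 14.00 − pOH = 11.20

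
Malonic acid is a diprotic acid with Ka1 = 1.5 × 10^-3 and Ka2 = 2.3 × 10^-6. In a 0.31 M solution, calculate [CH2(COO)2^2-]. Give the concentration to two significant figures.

2.3 × 10^-6 M

First ionization gives [H+] ≈ [CH2(COOH)COO-] = 2.08 × 10^-2 M.
Second step: Ka2 = [H+][CH2(COO)2^2-]/[CH2(COOH)COO-] ≈ [CH2(COO)2^2-] (since [H+] ≈ [CH2(COOH)COO-]).
So [CH2(COO)2^2-] ≈ Ka2.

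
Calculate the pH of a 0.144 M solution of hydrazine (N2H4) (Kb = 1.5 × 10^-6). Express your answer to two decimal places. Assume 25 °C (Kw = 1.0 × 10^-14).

pH = 10.67

N2H4 + H2O ⇌ N2H5+ + OH-
From the ICE table, Kb = x²/(0.144 − x) = 1.5 × 10^-6.
Since Kb ≪ C₀, x ≈ √(Kb·C₀) = 4.65 × 10^-4 M.
(x/C₀ = 0.32% < 5%, so the approximation holds.)
pOH = −log(4.65 × 10^-4) = 3.33; pH = 14.00 − 3.33 = 10.67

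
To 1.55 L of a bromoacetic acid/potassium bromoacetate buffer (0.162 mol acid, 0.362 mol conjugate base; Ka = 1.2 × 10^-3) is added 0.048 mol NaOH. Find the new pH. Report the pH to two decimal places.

OH- converts BrCH2COOH to BrCH2COO-: BrCH2COOH → 0.114 mol, BrCH2COO- → 0.41 mol.
pKa = −log(1.2 × 10^-3) = 2.921
Henderson–Hasselbalch with mole ratio 0.41/0.114: pH = 2.921 + (+0.556)

pH = 3.48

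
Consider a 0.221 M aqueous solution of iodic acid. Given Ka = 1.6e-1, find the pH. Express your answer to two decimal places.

HIO3 ⇌ IO3- + H+
Let x = [H+] at equilibrium. Ka = x²/(0.221 − x).
x is not negligible relative to C₀; solve x² + 0.16·x − 0.0354 = 0.
x = (−Ka + √(Ka² + 4·Ka·C₀))/2 = 1.24 × 10^-1 M
pH = −log[H+] = −log(1.24 × 10^-1) = 0.91

pH = 0.91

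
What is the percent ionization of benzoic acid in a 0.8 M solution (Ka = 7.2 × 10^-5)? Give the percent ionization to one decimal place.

0.9%

C6H5COOH ⇌ C6H5COO- + H+; let x = [H+] at equilibrium.
x ≈ √(Ka·C₀) = √(7.2 × 10^-5 × 0.8) = 7.59 × 10^-3 M
% ionization = x/C₀ × 100% = 7.59 × 10^-3/0.8 × 100% = 0.9%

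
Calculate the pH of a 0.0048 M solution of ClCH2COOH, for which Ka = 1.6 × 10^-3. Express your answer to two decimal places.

pH = 2.68

ClCH2COOH ⇌ ClCH2COO- + H+
From the ICE table, Ka = [H+]²/(0.0048 − [H+]) = 1.6 × 10^-3.
[H+] is not negligible relative to C₀; solve [H+]² + 0.0016·[H+] − 7.68e-06 = 0.
[H+] = (−Ka + √(Ka² + 4·Ka·C₀))/2 = 2.08 × 10^-3 M
pH = −log(2.08 × 10^-3) = 2.68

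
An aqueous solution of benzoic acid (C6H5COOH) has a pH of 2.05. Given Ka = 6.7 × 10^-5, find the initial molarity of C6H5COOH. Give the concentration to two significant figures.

[H+] = 10^(-2.05) = 8.91 × 10^-3 M = x
Ka = x²/(C₀ − x) ⇒ C₀ = x + x²/Ka
C₀ = 8.91 × 10^-3 + (8.91 × 10^-3)²/(6.7 × 10^-5) = 1.19 M

C₀ = 1.2 M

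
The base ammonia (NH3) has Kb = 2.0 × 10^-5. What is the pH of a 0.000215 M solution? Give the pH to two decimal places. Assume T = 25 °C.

NH3 + H2O ⇌ NH4+ + OH-
Let x = [OH-] at equilibrium. Kb = x²/(0.000215 − x).
The 5% rule fails; solving x² + Kb·x − Kb·C₀ = 0 exactly:
x = [−2e-05 + √(2e-05² + 1.72e-08)]/2 = 5.63 × 10^-5 M
pOH = 4.25, so pH = 14.00 − pOH = 9.75

pH = 9.75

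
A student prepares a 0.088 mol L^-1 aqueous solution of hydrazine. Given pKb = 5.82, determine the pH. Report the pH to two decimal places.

pH = 10.56

N2H4 + H2O ⇌ N2H5+ + OH-
Kb = 10^(−5.82) = 1.51 × 10^-6
Kb = [OH-]²/(0.088 − [OH-]) = 1.51 × 10^-6
Since Kb ≪ C₀, [OH-] ≈ √(Kb·C₀) = 3.65 × 10^-4 M.
Check: 0.41% ionized — well under 5%, approximation valid.
pOH = 3.44, so pH = 14.00 − pOH = 10.56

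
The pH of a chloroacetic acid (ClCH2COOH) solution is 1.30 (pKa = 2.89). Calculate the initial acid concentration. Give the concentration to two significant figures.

[H+] = 10^(-1.30) = 5.01 × 10^-2 M = x
Ka = 10^(−2.89) = 1.29 × 10^-3
Ka = x²/(C₀ − x) ⇒ C₀ = x + x²/Ka
C₀ = 5.01 × 10^-2 + (5.01 × 10^-2)²/(1.29 × 10^-3) = 2.00 M

C₀ = 2.0 M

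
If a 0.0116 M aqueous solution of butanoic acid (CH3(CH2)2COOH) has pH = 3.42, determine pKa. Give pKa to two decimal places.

[H+] = 10^(-3.42) = 3.80 × 10^-4 M
At equilibrium [HA] = 0.0116 − 3.80 × 10^-4 = 1.12 × 10^-2 M
Ka = [H+][A-]/[HA] = (3.80 × 10^-4)² / 1.12 × 10^-2 = 1.29 × 10^-5
pKa = -log(1.29 × 10^-5) = 4.89

pKa = 4.89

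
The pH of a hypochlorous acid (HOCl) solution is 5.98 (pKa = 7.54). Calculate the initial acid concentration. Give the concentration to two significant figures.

C₀ = 3.9 × 10^-5 M

[H+] = 10^(-5.98) = 1.05 × 10^-6 M = x
Ka = 10^(−7.54) = 2.88 × 10^-8
Ka = x²/(C₀ − x) ⇒ C₀ = x + x²/Ka
C₀ = 1.05 × 10^-6 + (1.05 × 10^-6)²/(2.88 × 10^-8) = 3.93 × 10^-5 M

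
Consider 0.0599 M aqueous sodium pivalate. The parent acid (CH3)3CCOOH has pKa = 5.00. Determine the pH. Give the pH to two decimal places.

pH = 8.89

(CH3)3CCOO- is the conjugate base of the weak acid (CH3)3CCOOH.
Ka = 10^(−5.00) = 1.00 × 10^-5
Kb = Kw/Ka = 1.0×10^-14 / 1.00 × 10^-5 = 1.00 × 10^-9
From the ICE table, Kb = x²/(0.0599 − x) = 1.00 × 10^-9.
Since Kb ≪ C₀, x ≈ √(Kb·C₀) = 7.74 × 10^-6 M.
pOH = −log(7.74 × 10^-6) = 5.11; pH = 14.00 − 5.11 = 8.89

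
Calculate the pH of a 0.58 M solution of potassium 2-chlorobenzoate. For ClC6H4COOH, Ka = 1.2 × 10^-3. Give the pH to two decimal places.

pH = 8.34

ClC6H4COO- is the conjugate base of the weak acid ClC6H4COOH.
Kb = Kw/Ka = 1.0×10^-14 / 1.2 × 10^-3 = 8.33 × 10^-12
From the ICE table, Kb = x²/(0.58 − x) = 8.33 × 10^-12.
Since Kb ≪ C₀, x ≈ √(Kb·C₀) = 2.20 × 10^-6 M.
(x/C₀ = 0.00038% < 5%, so the approximation holds.)
pOH = −log(2.20 × 10^-6) = 5.66; pH = 14.00 − 5.66 = 8.34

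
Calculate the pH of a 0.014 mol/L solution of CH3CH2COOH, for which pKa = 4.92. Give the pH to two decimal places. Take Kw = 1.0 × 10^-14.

CH3CH2COOH ⇌ CH3CH2COO- + H+
Ka = 10^(−4.92) = 1.20 × 10^-5
Ka = x²/(0.014 − x) = 1.20 × 10^-5
Since Ka ≪ C₀, x ≈ √(Ka·C₀) = 4.10 × 10^-4 M.
pH = −log(4.10 × 10^-4) = 3.39

pH = 3.39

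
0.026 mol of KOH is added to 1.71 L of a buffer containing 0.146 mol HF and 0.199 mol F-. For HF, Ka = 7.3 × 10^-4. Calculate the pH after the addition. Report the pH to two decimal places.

OH- converts HF to F-: HF → 0.12 mol, F- → 0.225 mol.
pKa = −log(7.3 × 10^-4) = 3.137
pH = pKa + log(n_F-/n_HF) = 3.137 + log(0.225/0.12) = 3.137 + (+0.273)

pH = 3.41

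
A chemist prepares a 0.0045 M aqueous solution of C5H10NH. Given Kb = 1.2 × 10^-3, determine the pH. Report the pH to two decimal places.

pH = 11.26

C5H10NH + H2O ⇌ C5H10NH2+ + OH-
Let x = [OH-] at equilibrium. Kb = x²/(0.0045 − x).
The 5% rule fails; solving x² + Kb·x − Kb·C₀ = 0 exactly:
x = (−Kb + √(Kb² + 4·Kb·C₀))/2 = 1.80 × 10^-3 M
pOH = 2.74, so pH = 14.00 − pOH = 11.26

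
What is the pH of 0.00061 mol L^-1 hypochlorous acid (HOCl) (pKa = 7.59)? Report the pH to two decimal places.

HOCl ⇌ OCl- + H+
Ka = 10^(−7.59) = 2.57 × 10^-8
Let x = [H+] at equilibrium. Ka = x²/(0.00061 − x).
Since Ka ≪ C₀, x ≈ √(Ka·C₀) = 3.96 × 10^-6 M.
(x/C₀ = 0.65% < 5%, so the approximation holds.)
pH = −log[H+] = −log(3.96 × 10^-6) = 5.40

pH = 5.40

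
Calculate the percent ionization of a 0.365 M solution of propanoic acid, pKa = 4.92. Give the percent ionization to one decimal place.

CH3CH2COOH ⇌ CH3CH2COO- + H+; let x = [H+] at equilibrium.
Ka = 10^(−4.92) = 1.20 × 10^-5
x ≈ √(Ka·C₀) = √(1.20 × 10^-5 × 0.365) = 2.09 × 10^-3 M
% ionization = x/C₀ × 100% = 2.09 × 10^-3/0.365 × 100% = 0.6%

0.6%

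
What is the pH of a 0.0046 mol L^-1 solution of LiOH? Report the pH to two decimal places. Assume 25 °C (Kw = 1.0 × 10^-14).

pH = 11.66

LiOH is a strong base; [OH-] = 0.0046 M.
pOH = -log(0.0046) = 2.34
pH = 14.00 - 2.34 = 11.66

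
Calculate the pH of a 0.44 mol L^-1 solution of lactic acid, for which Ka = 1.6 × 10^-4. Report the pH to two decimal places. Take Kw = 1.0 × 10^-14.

CH3CH(OH)COOH ⇌ CH3CH(OH)COO- + H+
From the ICE table, Ka = x²/(0.44 − x) = 1.6 × 10^-4.
Assume x ≪ 0.44: x ≈ √(1.6 × 10^-4 × 0.44) = 8.39 × 10^-3 M
pH = −log(8.39 × 10^-3) = 2.08

pH = 2.08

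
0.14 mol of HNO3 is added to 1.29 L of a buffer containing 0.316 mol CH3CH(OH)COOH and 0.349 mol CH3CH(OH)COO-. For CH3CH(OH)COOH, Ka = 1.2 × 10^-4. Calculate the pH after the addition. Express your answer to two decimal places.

After neutralization: n(CH3CH(OH)COOH) = 0.456 mol, n(CH3CH(OH)COO-) = 0.209 mol.
pKa = −log(1.2 × 10^-4) = 3.921
pH = pKa + log(n_CH3CH(OH)COO-/n_CH3CH(OH)COOH) = 3.921 + log(0.209/0.456) = 3.921 + (-0.339)

pH = 3.58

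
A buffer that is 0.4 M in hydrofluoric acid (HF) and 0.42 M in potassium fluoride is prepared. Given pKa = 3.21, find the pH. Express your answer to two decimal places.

Henderson–Hasselbalch: pH = pKa + log([F-]/[HF]) = 3.21 + log(0.42/0.4)
pH = 3.21 + (+0.021) = 3.23

pH = 3.23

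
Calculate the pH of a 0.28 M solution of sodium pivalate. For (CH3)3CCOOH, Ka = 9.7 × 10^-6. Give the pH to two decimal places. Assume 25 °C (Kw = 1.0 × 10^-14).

pH = 9.23

(CH3)3CCOO- is the conjugate base of the weak acid (CH3)3CCOOH.
Kb = Kw/Ka = 1.0×10^-14 / 9.7 × 10^-6 = 1.03 × 10^-9
From the ICE table, Kb = [OH-]²/(0.28 − [OH-]) = 1.03 × 10^-9.
Assume [OH-] ≪ 0.28: [OH-] ≈ √(1.03 × 10^-9 × 0.28) = 1.70 × 10^-5 M
Check: 0.0061% ionized — well under 5%, approximation valid.
pOH = 4.77, so pH = 14.00 − pOH = 9.23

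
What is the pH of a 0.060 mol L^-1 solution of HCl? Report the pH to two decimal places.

pH = 1.22

HCl is a strong acid and dissociates completely, so [H+] = 0.060 M.
pH = -log(0.06) = 1.22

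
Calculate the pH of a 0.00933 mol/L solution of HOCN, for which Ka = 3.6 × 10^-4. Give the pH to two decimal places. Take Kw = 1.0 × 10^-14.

pH = 2.78

HOCN ⇌ OCN- + H+
Let x = [H+] at equilibrium. Ka = x²/(0.00933 − x).
The 5% rule fails; solving x² + Ka·x − Ka·C₀ = 0 exactly:
x = (−Ka + √(Ka² + 4·Ka·C₀))/2 = 1.66 × 10^-3 M
pH = −log[H+] = −log(1.66 × 10^-3) = 2.78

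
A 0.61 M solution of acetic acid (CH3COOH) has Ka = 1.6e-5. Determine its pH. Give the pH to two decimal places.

pH = 2.51

CH3COOH ⇌ CH3COO- + H+
Ka = [H+]²/(0.61 − [H+]) = 1.6 × 10^-5
Neglecting [H+] in the denominator: [H+] = √(1.6 × 10^-5 × 0.61) = 3.12 × 10^-3 M
Check: 0.51% ionized — well under 5%, approximation valid.
pH = −log(3.12 × 10^-3) = 2.51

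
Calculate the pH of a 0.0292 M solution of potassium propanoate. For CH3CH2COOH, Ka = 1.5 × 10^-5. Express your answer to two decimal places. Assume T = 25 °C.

pH = 8.64

CH3CH2COO- is the conjugate base of the weak acid CH3CH2COOH.
Kb = Kw/Ka = 1.0×10^-14 / 1.5 × 10^-5 = 6.67 × 10^-10
From the ICE table, Kb = [OH-]²/(0.0292 − [OH-]) = 6.67 × 10^-10.
Assume [OH-] ≪ 0.0292: [OH-] ≈ √(6.67 × 10^-10 × 0.0292) = 4.41 × 10^-6 M
([OH-]/C₀ = 0.015% < 5%, so the approximation holds.)
pOH = −log(4.41 × 10^-6) = 5.36; pH = 14.00 − 5.36 = 8.64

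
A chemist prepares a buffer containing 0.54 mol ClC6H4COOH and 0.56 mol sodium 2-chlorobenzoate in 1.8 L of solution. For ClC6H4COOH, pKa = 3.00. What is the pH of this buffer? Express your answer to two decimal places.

Henderson–Hasselbalch: pH = pKa + log([ClC6H4COO-]/[ClC6H4COOH]) = 3.00 + log(0.56/0.54)
pH = 3.00 + (+0.016) = 3.02

pH = 3.02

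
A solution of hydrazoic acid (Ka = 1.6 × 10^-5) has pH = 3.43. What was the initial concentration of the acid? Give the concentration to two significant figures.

C₀ = 9.0 × 10^-3 M

[H+] = 10^(-3.43) = 3.72 × 10^-4 M = x
Ka = x²/(C₀ − x) ⇒ C₀ = x + x²/Ka
C₀ = 3.72 × 10^-4 + (3.72 × 10^-4)²/(1.6 × 10^-5) = 9.02 × 10^-3 M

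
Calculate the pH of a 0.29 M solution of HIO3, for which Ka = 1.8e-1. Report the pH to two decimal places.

pH = 0.81

HIO3 ⇌ IO3- + H+
Let x = [H+] at equilibrium. Ka = x²/(0.29 − x).
x is not negligible relative to C₀; solve x² + 0.18·x − 0.0522 = 0.
x = (−Ka + √(Ka² + 4·Ka·C₀))/2 = 1.56 × 10^-1 M
pH = −log(1.56 × 10^-1) = 0.81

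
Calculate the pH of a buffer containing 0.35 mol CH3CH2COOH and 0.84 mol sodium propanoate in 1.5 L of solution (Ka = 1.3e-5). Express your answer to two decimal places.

pKa = −log(1.3 × 10^-5) = 4.886
pH = pKa + log([A⁻]/[HA]) = 4.886 + log(0.84/0.35)
pH = 4.886 + (+0.380) = 5.27

pH = 5.27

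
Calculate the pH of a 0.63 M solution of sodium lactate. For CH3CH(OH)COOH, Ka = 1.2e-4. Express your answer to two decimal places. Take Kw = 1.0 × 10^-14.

pH = 8.86

CH3CH(OH)COO- is the conjugate base of the weak acid CH3CH(OH)COOH.
Kb = Kw/Ka = 1.0×10^-14 / 1.2 × 10^-4 = 8.33 × 10^-11
From the ICE table, Kb = [OH-]²/(0.63 − [OH-]) = 8.33 × 10^-11.
Since Kb ≪ C₀, [OH-] ≈ √(Kb·C₀) = 7.24 × 10^-6 M.
pOH = 5.14, so pH = 14.00 − pOH = 8.86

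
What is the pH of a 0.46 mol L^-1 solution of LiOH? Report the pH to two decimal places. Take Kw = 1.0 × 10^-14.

pH = 13.66

LiOH is a strong base; [OH-] = 0.46 M.
pOH = -log(0.46) = 0.34
pH = 14.00 - 0.34 = 13.66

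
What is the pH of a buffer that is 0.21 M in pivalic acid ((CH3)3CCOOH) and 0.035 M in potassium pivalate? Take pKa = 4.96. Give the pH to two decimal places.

pH = 4.18

Henderson–Hasselbalch: pH = pKa + log([(CH3)3CCOO-]/[(CH3)3CCOOH]) = 4.96 + log(0.035/0.21)
pH = 4.96 + (-0.778) = 4.18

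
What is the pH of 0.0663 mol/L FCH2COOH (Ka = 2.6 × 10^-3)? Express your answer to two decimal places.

FCH2COOH ⇌ FCH2COO- + H+
From the ICE table, Ka = x²/(0.0663 − x) = 2.6 × 10^-3.
Here C₀/Ka ≈ 25.5, so the small-x approximation fails. Use the quadratic:
x = (−Ka + √(Ka² + 4·Ka·C₀))/2 = 1.19 × 10^-2 M
pH = −log(1.19 × 10^-2) = 1.92

pH = 1.92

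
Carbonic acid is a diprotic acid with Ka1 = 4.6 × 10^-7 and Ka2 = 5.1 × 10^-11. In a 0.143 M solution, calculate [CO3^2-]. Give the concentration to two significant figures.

First ionization gives [H+] ≈ [HCO3-] = 2.56 × 10^-4 M.
Second step: Ka2 = [H+][CO3^2-]/[HCO3-] ≈ [CO3^2-] (since [H+] ≈ [HCO3-]).
So [CO3^2-] ≈ Ka2.

5.1 × 10^-11 M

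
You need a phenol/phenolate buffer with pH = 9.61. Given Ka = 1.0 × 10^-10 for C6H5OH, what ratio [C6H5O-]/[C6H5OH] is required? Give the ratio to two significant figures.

ratio = 0.41

pKa = -log(1.0 × 10^-10) = 10.000
pH = pKa + log(r) ⇒ log(r) = 9.61 − 10.000 = -0.390
r = [C6H5O-]/[C6H5OH] = 10^(-0.390) = 0.407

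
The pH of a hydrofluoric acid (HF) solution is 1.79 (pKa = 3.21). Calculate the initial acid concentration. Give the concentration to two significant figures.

[H+] = 10^(-1.79) = 1.62 × 10^-2 M = x
Ka = 10^(−3.21) = 6.17 × 10^-4
Ka = x²/(C₀ − x) ⇒ C₀ = x + x²/Ka
C₀ = 1.62 × 10^-2 + (1.62 × 10^-2)²/(6.17 × 10^-4) = 4.42 × 10^-1 M

C₀ = 4.4 × 10^-1 M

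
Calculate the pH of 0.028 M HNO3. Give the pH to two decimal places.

pH = 1.55

HNO3 is a strong acid and dissociates completely, so [H+] = 0.028 M.
pH = -log(0.028) = 1.55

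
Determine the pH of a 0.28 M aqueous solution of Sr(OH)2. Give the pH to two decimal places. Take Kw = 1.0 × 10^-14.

Sr(OH)2 is a strong base (each formula unit releases 2 OH-); [OH-] = 0.56 M.
pOH = -log(0.56) = 0.25
pH = 14.00 - 0.25 = 13.75

pH = 13.75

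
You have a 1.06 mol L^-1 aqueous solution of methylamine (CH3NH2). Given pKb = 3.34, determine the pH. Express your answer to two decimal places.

pH = 12.34

CH3NH2 + H2O ⇌ CH3NH3+ + OH-
Kb = 10^(−3.34) = 4.57 × 10^-4
Kb = [OH-]²/(1.06 − [OH-]) = 4.57 × 10^-4
Neglecting [OH-] in the denominator: [OH-] = √(4.57 × 10^-4 × 1.06) = 2.20 × 10^-2 M
Check: 2.1% ionized — well under 5%, approximation valid.
pOH = −log(2.20 × 10^-2) = 1.66; pH = 14.00 − 1.66 = 12.34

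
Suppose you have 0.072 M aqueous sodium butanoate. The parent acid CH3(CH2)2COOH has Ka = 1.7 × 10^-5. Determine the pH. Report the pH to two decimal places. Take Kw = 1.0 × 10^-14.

CH3(CH2)2COO- is the conjugate base of the weak acid CH3(CH2)2COOH.
Kb = Kw/Ka = 1.0×10^-14 / 1.7 × 10^-5 = 5.88 × 10^-10
From the ICE table, Kb = [OH-]²/(0.072 − [OH-]) = 5.88 × 10^-10.
Since Kb ≪ C₀, [OH-] ≈ √(Kb·C₀) = 6.51 × 10^-6 M.
([OH-]/C₀ = 0.009% < 5%, so the approximation holds.)
pOH = 5.19, so pH = 14.00 − pOH = 8.81

pH = 8.81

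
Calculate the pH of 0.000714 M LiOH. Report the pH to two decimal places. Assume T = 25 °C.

pH = 10.85

LiOH is a strong base; [OH-] = 0.000714 M.
pOH = -log(0.000714) = 3.15
pH = 14.00 - 3.15 = 10.85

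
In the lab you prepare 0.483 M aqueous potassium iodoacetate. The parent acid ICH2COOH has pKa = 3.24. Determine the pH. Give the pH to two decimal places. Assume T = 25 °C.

ICH2COO- is the conjugate base of the weak acid ICH2COOH.
Ka = 10^(−3.24) = 5.75 × 10^-4
Kb = Kw/Ka = 1.0×10^-14 / 5.75 × 10^-4 = 1.74 × 10^-11
From the ICE table, Kb = x²/(0.483 − x) = 1.74 × 10^-11.
Assume x ≪ 0.483: x ≈ √(1.74 × 10^-11 × 0.483) = 2.90 × 10^-6 M
(x/C₀ = 0.0006% < 5%, so the approximation holds.)
pOH = 5.54, so pH = 14.00 − pOH = 8.46

pH = 8.46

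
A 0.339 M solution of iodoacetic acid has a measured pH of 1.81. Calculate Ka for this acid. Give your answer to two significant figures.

Ka = 7.4 × 10^-4

[H+] = 10^(-1.81) = 1.55 × 10^-2 M
At equilibrium [HA] = 0.339 − 1.55 × 10^-2 = 3.24 × 10^-1 M
Ka = [H+][A-]/[HA] = (1.55 × 10^-2)² / 3.24 × 10^-1 = 7.4 × 10^-4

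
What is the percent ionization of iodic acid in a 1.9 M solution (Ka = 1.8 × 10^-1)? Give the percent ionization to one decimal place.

HIO3 ⇌ IO3- + H+; let x = [H+] at equilibrium.
Ka = x²/(C₀ − x); solving the quadratic gives x = 5.02 × 10^-1 M.
% ionization = x/C₀ × 100% = 5.02 × 10^-1/1.9 × 100% = 26.4%

26.4%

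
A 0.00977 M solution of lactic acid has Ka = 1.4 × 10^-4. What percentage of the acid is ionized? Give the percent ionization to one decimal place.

11.3%

CH3CH(OH)COOH ⇌ CH3CH(OH)COO- + H+; let x = [H+] at equilibrium.
Solve x² + 0.00014x − 1.37e-06 = 0 → x = 1.10 × 10^-3 M
Fraction ionized = 1.10 × 10^-3 / 0.00977 = 0.1126 → 11.3%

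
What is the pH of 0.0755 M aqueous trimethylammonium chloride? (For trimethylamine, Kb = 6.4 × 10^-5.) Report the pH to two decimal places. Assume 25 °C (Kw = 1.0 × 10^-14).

pH = 5.46

(CH3)3NH+ is the conjugate acid of the weak base (CH3)3N.
Ka = Kw/Kb = 1.0×10^-14 / 6.4 × 10^-5 = 1.56 × 10^-10
Let x = [H+] at equilibrium. Ka = x²/(0.0755 − x).
Since Ka ≪ C₀, x ≈ √(Ka·C₀) = 3.43 × 10^-6 M.
Check: 0.0045% ionized — well under 5%, approximation valid.
pH = −log(3.43 × 10^-6) = 5.46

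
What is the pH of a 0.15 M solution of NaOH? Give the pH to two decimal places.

pH = 13.18

NaOH is a strong base; [OH-] = 0.15 M.
pOH = -log(0.15) = 0.82
pH = 14.00 - 0.82 = 13.18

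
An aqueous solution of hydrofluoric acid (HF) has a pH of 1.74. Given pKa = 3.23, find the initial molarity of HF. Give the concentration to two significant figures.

C₀ = 5.8 × 10^-1 M

[H+] = 10^(-1.74) = 1.82 × 10^-2 M = x
Ka = 10^(−3.23) = 5.89 × 10^-4
Ka = x²/(C₀ − x) ⇒ C₀ = x + x²/Ka
C₀ = 1.82 × 10^-2 + (1.82 × 10^-2)²/(5.89 × 10^-4) = 5.81 × 10^-1 M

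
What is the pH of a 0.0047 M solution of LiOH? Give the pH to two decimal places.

pH = 11.67

LiOH is a strong base; [OH-] = 0.0047 M.
pOH = -log(0.0047) = 2.33
pH = 14.00 - 2.33 = 11.67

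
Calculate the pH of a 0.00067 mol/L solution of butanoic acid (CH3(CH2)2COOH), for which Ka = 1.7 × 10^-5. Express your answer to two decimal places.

CH3(CH2)2COOH ⇌ CH3(CH2)2COO- + H+
Ka = [H+]²/(0.00067 − [H+]) = 1.7 × 10^-5
Here C₀/Ka ≈ 39.4, so the small-[H+] approximation fails. Use the quadratic:
[H+] = (−Ka + √(Ka² + 4·Ka·C₀))/2 = 9.86 × 10^-5 M
pH = −log(9.86 × 10^-5) = 4.01

pH = 4.01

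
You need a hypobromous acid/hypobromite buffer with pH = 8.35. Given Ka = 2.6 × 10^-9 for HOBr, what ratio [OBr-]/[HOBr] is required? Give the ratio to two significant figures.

ratio = 0.58

pKa = -log(2.6 × 10^-9) = 8.585
pH = pKa + log(r) ⇒ log(r) = 8.35 − 8.585 = -0.235
r = [OBr-]/[HOBr] = 10^(-0.235) = 0.582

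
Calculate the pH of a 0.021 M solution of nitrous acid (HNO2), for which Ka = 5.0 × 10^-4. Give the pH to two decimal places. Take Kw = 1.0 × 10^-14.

pH = 2.52

HNO2 ⇌ NO2- + H+
Ka = x²/(0.021 − x) = 5.0 × 10^-4
x is not negligible relative to C₀; solve x² + 0.0005·x − 1.05e-05 = 0.
x = [−0.0005 + √(0.0005² + 4.2e-05)]/2 = 3.00 × 10^-3 M
pH = −log[H+] = −log(3.00 × 10^-3) = 2.52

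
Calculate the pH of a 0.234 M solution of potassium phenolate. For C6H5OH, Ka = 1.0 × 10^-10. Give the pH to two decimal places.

C6H5O- is the conjugate base of the weak acid C6H5OH.
Kb = Kw/Ka = 1.0×10^-14 / 1.0 × 10^-10 = 1.00 × 10^-4
From the ICE table, Kb = [OH-]²/(0.234 − [OH-]) = 1.00 × 10^-4.
Assume [OH-] ≪ 0.234: [OH-] ≈ √(1.00 × 10^-4 × 0.234) = 4.84 × 10^-3 M
pOH = 2.32, so pH = 14.00 − pOH = 11.68

pH = 11.68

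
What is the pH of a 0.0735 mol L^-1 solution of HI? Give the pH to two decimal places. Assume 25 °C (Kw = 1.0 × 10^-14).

HI is a strong acid and dissociates completely, so [H+] = 0.0735 M.
pH = -log(0.0735) = 1.13

pH = 1.13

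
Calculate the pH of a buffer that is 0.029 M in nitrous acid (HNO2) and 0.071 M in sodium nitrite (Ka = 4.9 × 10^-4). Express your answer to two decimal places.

pKa = −log(4.9 × 10^-4) = 3.310
Henderson–Hasselbalch: pH = pKa + log([NO2-]/[HNO2]) = 3.310 + log(0.071/0.029)
pH = 3.310 + (+0.389) = 3.70

pH = 3.70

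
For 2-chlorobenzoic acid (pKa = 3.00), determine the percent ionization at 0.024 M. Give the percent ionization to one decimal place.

ClC6H4COOH ⇌ ClC6H4COO- + H+; let x = [H+] at equilibrium.
Ka = 10^(−3.00) = 1.00 × 10^-3
Ka = x²/(C₀ − x); solving the quadratic gives x = 4.42 × 10^-3 M.
Fraction ionized = 4.42 × 10^-3 / 0.024 = 0.1842 → 18.4%

18.4%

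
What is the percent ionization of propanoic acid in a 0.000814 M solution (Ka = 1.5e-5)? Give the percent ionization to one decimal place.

CH3CH2COOH ⇌ CH3CH2COO- + H+; let x = [H+] at equilibrium.
Ka = x²/(C₀ − x); solving the quadratic gives x = 1.03 × 10^-4 M.
Fraction ionized = 1.03 × 10^-4 / 0.000814 = 0.1265 → 12.7%

12.7%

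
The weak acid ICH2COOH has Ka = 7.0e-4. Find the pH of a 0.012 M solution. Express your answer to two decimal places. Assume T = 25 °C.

pH = 2.59

ICH2COOH ⇌ ICH2COO- + H+
From the ICE table, Ka = [H+]²/(0.012 − [H+]) = 7.0 × 10^-4.
Here C₀/Ka ≈ 17.1, so the small-[H+] approximation fails. Use the quadratic:
[H+] = (−Ka + √(Ka² + 4·Ka·C₀))/2 = 2.57 × 10^-3 M
pH = −log(2.57 × 10^-3) = 2.59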